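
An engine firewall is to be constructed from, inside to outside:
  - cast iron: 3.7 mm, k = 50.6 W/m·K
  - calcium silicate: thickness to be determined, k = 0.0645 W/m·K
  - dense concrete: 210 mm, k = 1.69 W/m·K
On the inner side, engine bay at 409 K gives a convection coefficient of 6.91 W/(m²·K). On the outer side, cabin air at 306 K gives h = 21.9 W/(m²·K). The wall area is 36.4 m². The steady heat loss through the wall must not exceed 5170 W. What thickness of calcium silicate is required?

L ≈ 26.5 mm

Model the wall as resistances in series:
R_inner film = 1/(h_i·A) = 1/(6.91×36.4) = 0.003976 K/W
R_cast iron = L/(kA) = 0.0037/(50.6×36.4) = 2.009×10^-6 K/W
R_dense concrete = L/(kA) = 0.21/(1.69×36.4) = 0.003414 K/W
R_outer film = 1/(h_o·A) = 1/(21.9×36.4) = 0.001254 K/W
Sum of the known resistances R_other = 0.008646 K/W
Required total resistance R_tot = ΔT/Q_allow = 103/5170 = 0.01992 K/W
R_calcium silicate = R_tot − R_other = 0.01128 K/W
L = R·k·A = 0.01128×0.0645×36.4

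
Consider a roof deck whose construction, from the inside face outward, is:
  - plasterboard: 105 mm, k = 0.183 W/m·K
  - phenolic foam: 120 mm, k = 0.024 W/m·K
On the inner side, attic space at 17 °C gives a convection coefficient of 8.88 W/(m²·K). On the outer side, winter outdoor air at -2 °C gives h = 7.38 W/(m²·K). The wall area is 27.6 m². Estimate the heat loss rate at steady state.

Thermal resistances in series:
R_inner film = 1/(h_i·A) = 1/(8.88×27.6) = 0.00408 K/W
R_plasterboard = L/(kA) = 0.105/(0.183×27.6) = 0.02079 K/W
R_phenolic foam = L/(kA) = 0.12/(0.024×27.6) = 0.1812 K/W
R_outer film = 1/(h_o·A) = 1/(7.38×27.6) = 0.004909 K/W
R_total = 0.2109 K/W
Q = ΔT / R_total = 19 / 0.2109

Q ≈ 90.1 W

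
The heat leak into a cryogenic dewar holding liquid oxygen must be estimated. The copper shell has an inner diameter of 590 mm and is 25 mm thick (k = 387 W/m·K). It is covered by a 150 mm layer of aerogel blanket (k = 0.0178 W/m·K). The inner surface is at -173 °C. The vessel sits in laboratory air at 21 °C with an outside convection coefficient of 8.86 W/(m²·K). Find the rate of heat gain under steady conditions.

Q ≈ 43.1 W

Radial (spherical) resistances in series:
R_copper shell = (1/0.295 − 1/0.32)/(4π×387) = 5.446×10^-5 K/W
R_aerogel blanket = (1/0.32 − 1/0.47)/(4π×0.0178) = 4.459 K/W
R_outer film = 1/(h·4πr_o²) = 1/(8.86×4π×0.47²) = 0.04066 K/W
R_total = 4.499 K/W
Q = ΔT/R_total = 194/4.499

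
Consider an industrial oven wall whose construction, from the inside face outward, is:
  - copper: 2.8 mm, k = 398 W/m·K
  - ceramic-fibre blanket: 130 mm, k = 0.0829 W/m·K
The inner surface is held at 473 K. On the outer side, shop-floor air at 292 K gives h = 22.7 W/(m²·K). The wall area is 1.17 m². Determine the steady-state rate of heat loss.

Model the wall as resistances in series:
R_copper = L/(kA) = 0.0028/(398×1.17) = 6.013×10^-6 K/W
R_ceramic-fibre blanket = L/(kA) = 0.13/(0.0829×1.17) = 1.34 K/W
R_outer film = 1/(h_o·A) = 1/(22.7×1.17) = 0.03765 K/W
R_total = 1.378 K/W
Q = ΔT / R_total = 181 / 1.378

Q ≈ 131 W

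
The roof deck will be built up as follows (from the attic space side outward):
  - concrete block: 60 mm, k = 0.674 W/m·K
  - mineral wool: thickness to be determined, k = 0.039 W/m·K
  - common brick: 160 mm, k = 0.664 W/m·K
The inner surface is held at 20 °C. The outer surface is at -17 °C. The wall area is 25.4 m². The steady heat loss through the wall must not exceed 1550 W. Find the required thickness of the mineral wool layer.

Series thermal resistances:
R_concrete block = L/(kA) = 0.06/(0.674×25.4) = 0.003505 K/W
R_common brick = L/(kA) = 0.16/(0.664×25.4) = 0.009487 K/W
Sum of the known resistances R_other = 0.01299 K/W
Required total resistance R_tot = ΔT/Q_allow = 37/1550 = 0.02387 K/W
R_mineral wool = R_tot − R_other = 0.01088 K/W
L = R·k·A = 0.01088×0.039×25.4

L ≈ 10.8 mm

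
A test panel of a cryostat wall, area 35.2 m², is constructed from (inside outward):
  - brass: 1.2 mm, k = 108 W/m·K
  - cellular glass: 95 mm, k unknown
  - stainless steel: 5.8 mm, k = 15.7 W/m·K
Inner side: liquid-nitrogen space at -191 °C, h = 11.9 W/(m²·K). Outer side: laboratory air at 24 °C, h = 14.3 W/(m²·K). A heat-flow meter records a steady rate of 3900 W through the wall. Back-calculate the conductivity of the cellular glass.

k ≈ 0.0532 W/(m·K)

Series thermal resistances:
R_inner film = 1/(h_i·A) = 1/(11.9×35.2) = 0.002387 K/W
R_brass = L/(kA) = 0.0012/(108×35.2) = 3.157×10^-7 K/W
R_stainless steel = L/(kA) = 0.0058/(15.7×35.2) = 1.05×10^-5 K/W
R_outer film = 1/(h_o·A) = 1/(14.3×35.2) = 0.001987 K/W
Sum of known resistances R_other = 0.004385 K/W
Total R = ΔT/Q = 215/3900 = 0.05513 K/W
R_cellular glass = R_total − R_other = 0.05074 K/W
k = L/(R·A) = 0.095/(0.05074×35.2)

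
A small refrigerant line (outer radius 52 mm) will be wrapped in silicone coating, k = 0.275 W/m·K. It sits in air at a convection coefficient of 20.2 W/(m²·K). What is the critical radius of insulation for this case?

r_cr ≈ 13.6 mm

For a cylinder r_cr = k/h = 0.275/20.2
r_cr = 13.6 mm; since the bare radius (52 mm) is above r_cr, any added insulation will reduce heat loss.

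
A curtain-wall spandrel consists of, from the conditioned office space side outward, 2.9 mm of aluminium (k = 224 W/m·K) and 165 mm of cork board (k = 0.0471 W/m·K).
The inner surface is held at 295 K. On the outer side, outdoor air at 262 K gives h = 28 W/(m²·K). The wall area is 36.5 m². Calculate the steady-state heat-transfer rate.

Q ≈ 340 W

Using the resistance-network approach (series):
R_aluminium = L/(kA) = 0.0029/(224×36.5) = 3.547×10^-7 K/W
R_cork board = L/(kA) = 0.165/(0.0471×36.5) = 0.09598 K/W
R_outer film = 1/(h_o·A) = 1/(28×36.5) = 9.785×10^-4 K/W
R_total = 0.09696 K/W
Q = ΔT / R_total = 33 / 0.09696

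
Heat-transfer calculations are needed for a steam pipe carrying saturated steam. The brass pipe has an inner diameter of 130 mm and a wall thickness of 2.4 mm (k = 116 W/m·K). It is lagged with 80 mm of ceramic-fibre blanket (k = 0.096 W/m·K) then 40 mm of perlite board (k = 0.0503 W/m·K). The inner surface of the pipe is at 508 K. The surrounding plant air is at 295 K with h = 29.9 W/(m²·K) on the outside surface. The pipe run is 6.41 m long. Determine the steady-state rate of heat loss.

Q ≈ 655 W

For a radial system each layer contributes R = ln(r_out/r_in)/(2πkL); films add R = 1/(hA).
R_brass pipe wall = ln(67.4/65)/(2π×116×6.41) = 7.761×10^-6 K/W
R_ceramic-fibre blanket = ln(147.4/67.4)/(2π×0.096×6.41) = 0.2024 K/W
R_perlite board = ln(187.4/147.4)/(2π×0.0503×6.41) = 0.1185 K/W
R_outer film = 1/(h_o·2πr_oL) = 1/(29.9×2π×0.1874×6.41) = 0.004431 K/W
R_total = 0.3253 K/W
Q = ΔT/R_total = 213/0.3253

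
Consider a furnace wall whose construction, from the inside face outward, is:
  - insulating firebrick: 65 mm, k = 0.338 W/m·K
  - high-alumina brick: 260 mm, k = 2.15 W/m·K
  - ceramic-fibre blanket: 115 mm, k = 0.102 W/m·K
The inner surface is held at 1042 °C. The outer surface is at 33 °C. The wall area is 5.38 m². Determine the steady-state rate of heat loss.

Q ≈ 3770 W

Treating each layer as a thermal resistance in series:
R_insulating firebrick = L/(kA) = 0.065/(0.338×5.38) = 0.03574 K/W
R_high-alumina brick = L/(kA) = 0.26/(2.15×5.38) = 0.02248 K/W
R_ceramic-fibre blanket = L/(kA) = 0.115/(0.102×5.38) = 0.2096 K/W
R_total = 0.2678 K/W
Q = ΔT / R_total = 1009 / 0.2678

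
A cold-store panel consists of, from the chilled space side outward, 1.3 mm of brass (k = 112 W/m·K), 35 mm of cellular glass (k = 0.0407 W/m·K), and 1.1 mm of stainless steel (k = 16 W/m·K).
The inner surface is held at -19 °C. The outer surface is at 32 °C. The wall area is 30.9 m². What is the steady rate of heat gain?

Q ≈ 1830 W

Treating each layer as a thermal resistance in series:
R_brass = L/(kA) = 0.0013/(112×30.9) = 3.756×10^-7 K/W
R_cellular glass = L/(kA) = 0.035/(0.0407×30.9) = 0.02783 K/W
R_stainless steel = L/(kA) = 0.0011/(16×30.9) = 2.225×10^-6 K/W
R_total = 0.02783 K/W
Q = ΔT / R_total = 51 / 0.02783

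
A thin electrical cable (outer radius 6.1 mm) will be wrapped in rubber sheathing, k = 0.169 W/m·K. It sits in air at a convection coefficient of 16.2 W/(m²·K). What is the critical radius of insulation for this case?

r_cr ≈ 10.4 mm

For a cylinder r_cr = k/h = 0.169/16.2
r_cr = 10.4 mm; since the bare radius (6.1 mm) is below r_cr, adding a thin layer of insulation will *increase* heat loss.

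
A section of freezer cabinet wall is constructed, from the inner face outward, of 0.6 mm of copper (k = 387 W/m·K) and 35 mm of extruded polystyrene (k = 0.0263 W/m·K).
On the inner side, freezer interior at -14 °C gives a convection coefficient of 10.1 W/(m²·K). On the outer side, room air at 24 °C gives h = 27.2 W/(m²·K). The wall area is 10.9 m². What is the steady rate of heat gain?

Using the resistance-network approach (series):
R_inner film = 1/(h_i·A) = 1/(10.1×10.9) = 0.009083 K/W
R_copper = L/(kA) = 0.0006/(387×10.9) = 1.422×10^-7 K/W
R_extruded polystyrene = L/(kA) = 0.035/(0.0263×10.9) = 0.1221 K/W
R_outer film = 1/(h_o·A) = 1/(27.2×10.9) = 0.003373 K/W
R_total = 0.1345 K/W
Q = ΔT / R_total = 38 / 0.1345

Q ≈ 282 W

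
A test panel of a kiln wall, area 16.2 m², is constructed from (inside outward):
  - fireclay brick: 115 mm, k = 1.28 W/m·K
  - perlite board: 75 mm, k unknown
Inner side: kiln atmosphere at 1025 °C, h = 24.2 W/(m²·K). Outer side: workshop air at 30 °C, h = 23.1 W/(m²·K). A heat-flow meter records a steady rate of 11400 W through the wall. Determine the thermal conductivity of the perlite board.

Treating each layer as a thermal resistance in series:
R_inner film = 1/(h_i·A) = 1/(24.2×16.2) = 0.002551 K/W
R_fireclay brick = L/(kA) = 0.115/(1.28×16.2) = 0.005546 K/W
R_outer film = 1/(h_o·A) = 1/(23.1×16.2) = 0.002672 K/W
Sum of known resistances R_other = 0.01077 K/W
Total R = ΔT/Q = 995/11400 = 0.08728 K/W
R_perlite board = R_total − R_other = 0.07651 K/W
k = L/(R·A) = 0.075/(0.07651×16.2)

k ≈ 0.0605 W/(m·K)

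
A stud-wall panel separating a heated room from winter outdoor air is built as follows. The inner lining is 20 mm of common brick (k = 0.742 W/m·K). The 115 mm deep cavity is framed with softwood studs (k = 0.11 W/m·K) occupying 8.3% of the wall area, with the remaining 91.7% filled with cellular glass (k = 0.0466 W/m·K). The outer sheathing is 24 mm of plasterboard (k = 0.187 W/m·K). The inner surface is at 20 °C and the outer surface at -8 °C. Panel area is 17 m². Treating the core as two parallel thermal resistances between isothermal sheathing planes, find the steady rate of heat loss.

Q ≈ 201 W

Sheathing layers in series; stud and cavity paths in parallel between them.
R_inner = 0.02/(0.742×17) = 0.001586 K/W
R_stud  = 0.115/(0.11×0.083×17) = 0.7409 K/W
R_cav   = 0.115/(0.0466×0.917×17) = 0.1583 K/W
1/R_core = 1/R_stud + 1/R_cav → R_core = 0.1304 K/W
R_outer = 0.024/(0.187×17) = 0.00755 K/W
R_total = 0.1396 K/W
Q = ΔT/R_total = 28/0.1396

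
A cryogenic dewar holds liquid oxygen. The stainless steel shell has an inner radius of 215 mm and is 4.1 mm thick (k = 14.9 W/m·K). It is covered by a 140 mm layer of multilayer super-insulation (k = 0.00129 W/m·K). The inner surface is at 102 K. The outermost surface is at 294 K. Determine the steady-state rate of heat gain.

Q ≈ 1.75 W

Radial (spherical) resistances in series:
R_stainless steel shell = (1/0.215 − 1/0.2191)/(4π×14.9) = 4.648×10^-4 K/W
R_multilayer super-insulation = (1/0.2191 − 1/0.3591)/(4π×0.00129) = 109.8 K/W
R_total = 109.8 K/W
Q = ΔT/R_total = 192/109.8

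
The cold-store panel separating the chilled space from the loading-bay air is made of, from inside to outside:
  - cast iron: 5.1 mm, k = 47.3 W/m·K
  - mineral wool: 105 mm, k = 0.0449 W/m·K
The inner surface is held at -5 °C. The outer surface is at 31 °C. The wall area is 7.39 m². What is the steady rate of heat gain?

Q ≈ 114 W

Model the wall as resistances in series:
R_cast iron = L/(kA) = 0.0051/(47.3×7.39) = 1.459×10^-5 K/W
R_mineral wool = L/(kA) = 0.105/(0.0449×7.39) = 0.3164 K/W
R_total = 0.3165 K/W
Q = ΔT / R_total = 36 / 0.3165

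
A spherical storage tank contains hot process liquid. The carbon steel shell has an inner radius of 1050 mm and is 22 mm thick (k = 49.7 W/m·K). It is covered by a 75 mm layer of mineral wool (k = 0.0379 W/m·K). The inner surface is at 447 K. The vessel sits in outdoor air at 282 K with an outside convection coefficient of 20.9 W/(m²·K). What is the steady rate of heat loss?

Each spherical layer contributes R = (1/r_i − 1/r_o)/(4πk):
R_carbon steel shell = (1/1.05 − 1/1.072)/(4π×49.7) = 3.129×10^-5 K/W
R_mineral wool = (1/1.072 − 1/1.147)/(4π×0.0379) = 0.1281 K/W
R_outer film = 1/(h·4πr_o²) = 1/(20.9×4π×1.147²) = 0.002894 K/W
R_total = 0.131 K/W
Q = ΔT/R_total = 165/0.131

Q ≈ 1260 W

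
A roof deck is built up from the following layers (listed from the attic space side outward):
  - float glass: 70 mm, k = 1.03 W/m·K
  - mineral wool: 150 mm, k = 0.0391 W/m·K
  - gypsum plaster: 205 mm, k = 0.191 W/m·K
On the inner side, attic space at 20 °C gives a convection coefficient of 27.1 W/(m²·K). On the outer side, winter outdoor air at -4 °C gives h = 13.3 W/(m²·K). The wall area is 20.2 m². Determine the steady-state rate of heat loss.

Thermal resistances in series:
R_inner film = 1/(h_i·A) = 1/(27.1×20.2) = 0.001827 K/W
R_float glass = L/(kA) = 0.07/(1.03×20.2) = 0.003364 K/W
R_mineral wool = L/(kA) = 0.15/(0.0391×20.2) = 0.1899 K/W
R_gypsum plaster = L/(kA) = 0.205/(0.191×20.2) = 0.05313 K/W
R_outer film = 1/(h_o·A) = 1/(13.3×20.2) = 0.003722 K/W
R_total = 0.252 K/W
Q = ΔT / R_total = 24 / 0.252

Q ≈ 95.3 W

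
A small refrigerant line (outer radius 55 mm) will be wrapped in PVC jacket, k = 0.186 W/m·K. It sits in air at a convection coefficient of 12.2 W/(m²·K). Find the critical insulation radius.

For a cylinder r_cr = k/h = 0.186/12.2
r_cr = 15.2 mm; since the bare radius (55 mm) is above r_cr, any added insulation will reduce heat loss.

r_cr ≈ 15.2 mm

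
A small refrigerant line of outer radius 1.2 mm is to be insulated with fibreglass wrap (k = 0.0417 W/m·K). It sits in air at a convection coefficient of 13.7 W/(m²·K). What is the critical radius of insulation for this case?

For a cylinder r_cr = k/h = 0.0417/13.7
r_cr = 3.04 mm; since the bare radius (1.2 mm) is below r_cr, adding a thin layer of insulation will *increase* heat loss.

r_cr ≈ 3.04 mm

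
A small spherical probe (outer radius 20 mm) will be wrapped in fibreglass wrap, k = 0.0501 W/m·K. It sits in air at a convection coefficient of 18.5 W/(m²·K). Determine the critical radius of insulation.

r_cr ≈ 5.42 mm

For a sphere r_cr = 2k/h = 2×0.0501/18.5
r_cr = 5.42 mm; since the bare radius (20 mm) is above r_cr, any added insulation will reduce heat loss.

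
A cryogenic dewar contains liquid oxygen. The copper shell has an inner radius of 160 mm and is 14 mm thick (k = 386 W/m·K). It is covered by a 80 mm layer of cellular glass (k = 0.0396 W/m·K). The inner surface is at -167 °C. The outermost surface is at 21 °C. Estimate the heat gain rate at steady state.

Each spherical layer contributes R = (1/r_i − 1/r_o)/(4πk):
R_copper shell = (1/0.16 − 1/0.174)/(4π×386) = 1.037×10^-4 K/W
R_cellular glass = (1/0.174 − 1/0.254)/(4π×0.0396) = 3.637 K/W
R_total = 3.638 K/W
Q = ΔT/R_total = 188/3.638

Q ≈ 51.7 W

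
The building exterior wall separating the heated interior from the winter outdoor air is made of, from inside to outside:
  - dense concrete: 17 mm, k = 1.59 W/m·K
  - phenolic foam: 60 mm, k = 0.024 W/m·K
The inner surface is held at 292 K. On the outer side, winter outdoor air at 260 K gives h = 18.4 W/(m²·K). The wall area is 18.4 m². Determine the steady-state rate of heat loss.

Q ≈ 230 W

Thermal resistances in series:
R_dense concrete = L/(kA) = 0.017/(1.59×18.4) = 5.811×10^-4 K/W
R_phenolic foam = L/(kA) = 0.06/(0.024×18.4) = 0.1359 K/W
R_outer film = 1/(h_o·A) = 1/(18.4×18.4) = 0.002954 K/W
R_total = 0.1394 K/W
Q = ΔT / R_total = 32 / 0.1394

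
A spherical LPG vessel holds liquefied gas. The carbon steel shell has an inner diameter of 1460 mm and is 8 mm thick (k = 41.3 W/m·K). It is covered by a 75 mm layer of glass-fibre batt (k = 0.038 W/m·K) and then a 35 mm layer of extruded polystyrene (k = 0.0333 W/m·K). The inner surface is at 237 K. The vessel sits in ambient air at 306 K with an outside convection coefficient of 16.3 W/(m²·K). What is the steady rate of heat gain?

Each spherical layer contributes R = (1/r_i − 1/r_o)/(4πk):
R_carbon steel shell = (1/0.73 − 1/0.738)/(4π×41.3) = 2.861×10^-5 K/W
R_glass-fibre batt = (1/0.738 − 1/0.813)/(4π×0.038) = 0.2618 K/W
R_extruded polystyrene = (1/0.813 − 1/0.848)/(4π×0.0333) = 0.1213 K/W
R_outer film = 1/(h·4πr_o²) = 1/(16.3×4π×0.848²) = 0.006789 K/W
R_total = 0.3899 K/W
Q = ΔT/R_total = 69/0.3899

Q ≈ 177 W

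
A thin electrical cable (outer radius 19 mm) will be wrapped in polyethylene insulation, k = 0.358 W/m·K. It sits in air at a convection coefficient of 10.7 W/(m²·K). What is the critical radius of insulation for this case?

r_cr ≈ 33.5 mm

For a cylinder r_cr = k/h = 0.358/10.7
r_cr = 33.5 mm; since the bare radius (19 mm) is below r_cr, adding a thin layer of insulation will *increase* heat loss.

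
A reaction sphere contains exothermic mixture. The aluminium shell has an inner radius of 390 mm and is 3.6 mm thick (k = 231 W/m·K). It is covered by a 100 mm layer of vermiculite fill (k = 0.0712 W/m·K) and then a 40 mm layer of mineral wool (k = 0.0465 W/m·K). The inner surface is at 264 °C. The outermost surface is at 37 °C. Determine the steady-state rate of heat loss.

Spherical conduction: R = (1/r_in − 1/r_out)/(4πk) per layer; series-sum.
R_aluminium shell = (1/0.39 − 1/0.3936)/(4π×231) = 8.079×10^-6 K/W
R_vermiculite fill = (1/0.3936 − 1/0.4936)/(4π×0.0712) = 0.5753 K/W
R_mineral wool = (1/0.4936 − 1/0.5336)/(4π×0.0465) = 0.2599 K/W
R_total = 0.8352 K/W
Q = ΔT/R_total = 227/0.8352

Q ≈ 272 W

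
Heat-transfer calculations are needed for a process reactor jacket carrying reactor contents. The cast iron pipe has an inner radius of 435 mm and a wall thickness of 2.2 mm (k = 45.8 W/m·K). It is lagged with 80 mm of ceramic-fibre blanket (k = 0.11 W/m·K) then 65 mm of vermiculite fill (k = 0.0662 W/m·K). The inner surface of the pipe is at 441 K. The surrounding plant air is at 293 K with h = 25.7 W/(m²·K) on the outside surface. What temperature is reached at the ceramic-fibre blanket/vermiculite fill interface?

T ≈ 374 K

Per-layer cylindrical resistances, series-summed:
R_cast iron pipe wall = ln(437.2/435)/(2π×45.8×1) = 1.753×10^-5 K/W
R_ceramic-fibre blanket = ln(517.2/437.2)/(2π×0.11×1) = 0.2431 K/W
R_vermiculite fill = ln(582.2/517.2)/(2π×0.0662×1) = 0.2846 K/W
R_outer film = 1/(h_o·2πr_oL) = 1/(25.7×2π×0.5822×1) = 0.01064 K/W
R_total = 0.5384 K/W
Q = ΔT/R_total = 148/0.5384
Q = 275 W/m
T_interface = T_inner − Q·ΣR(inner→interface) = 441 − 275×0.2431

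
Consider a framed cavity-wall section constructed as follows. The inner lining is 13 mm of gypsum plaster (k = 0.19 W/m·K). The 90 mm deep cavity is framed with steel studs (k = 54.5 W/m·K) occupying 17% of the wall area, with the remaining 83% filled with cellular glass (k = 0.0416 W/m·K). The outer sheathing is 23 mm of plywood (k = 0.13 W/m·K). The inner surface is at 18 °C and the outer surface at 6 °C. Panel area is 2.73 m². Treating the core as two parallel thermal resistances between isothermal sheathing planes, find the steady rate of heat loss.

Sheathing layers in series; stud and cavity paths in parallel between them.
R_inner = 0.013/(0.19×2.73) = 0.02506 K/W
R_stud  = 0.09/(54.5×0.17×2.73) = 0.003558 K/W
R_cav   = 0.09/(0.0416×0.83×2.73) = 0.9548 K/W
1/R_core = 1/R_stud + 1/R_cav → R_core = 0.003545 K/W
R_outer = 0.023/(0.13×2.73) = 0.06481 K/W
R_total = 0.09341 K/W
Q = ΔT/R_total = 12/0.09341

Q ≈ 128 W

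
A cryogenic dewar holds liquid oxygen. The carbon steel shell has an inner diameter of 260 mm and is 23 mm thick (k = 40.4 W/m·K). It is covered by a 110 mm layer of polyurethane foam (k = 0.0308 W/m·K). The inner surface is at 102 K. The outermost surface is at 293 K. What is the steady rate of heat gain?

For a spherical shell R = (1/r₁ − 1/r₂)/(4πk); film R = 1/(h·4πr²). In series:
R_carbon steel shell = (1/0.13 − 1/0.153)/(4π×40.4) = 0.002278 K/W
R_polyurethane foam = (1/0.153 − 1/0.263)/(4π×0.0308) = 7.063 K/W
R_total = 7.065 K/W
Q = ΔT/R_total = 191/7.065

Q ≈ 27 W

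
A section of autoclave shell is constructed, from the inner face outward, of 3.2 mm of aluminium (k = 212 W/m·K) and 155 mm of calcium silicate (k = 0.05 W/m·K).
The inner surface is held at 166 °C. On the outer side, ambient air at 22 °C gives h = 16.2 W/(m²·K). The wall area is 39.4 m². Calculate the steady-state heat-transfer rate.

Q ≈ 1790 W

Using the resistance-network approach (series):
R_aluminium = L/(kA) = 0.0032/(212×39.4) = 3.831×10^-7 K/W
R_calcium silicate = L/(kA) = 0.155/(0.05×39.4) = 0.07868 K/W
R_outer film = 1/(h_o·A) = 1/(16.2×39.4) = 0.001567 K/W
R_total = 0.08025 K/W
Q = ΔT / R_total = 144 / 0.08025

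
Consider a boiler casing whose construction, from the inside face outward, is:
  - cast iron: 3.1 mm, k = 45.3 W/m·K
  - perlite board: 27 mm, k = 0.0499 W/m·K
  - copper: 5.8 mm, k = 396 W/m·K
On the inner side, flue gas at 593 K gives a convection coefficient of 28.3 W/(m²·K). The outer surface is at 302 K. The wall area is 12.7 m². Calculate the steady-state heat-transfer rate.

Q ≈ 6410 W

Series thermal resistances:
R_inner film = 1/(h_i·A) = 1/(28.3×12.7) = 0.002782 K/W
R_cast iron = L/(kA) = 0.0031/(45.3×12.7) = 5.388×10^-6 K/W
R_perlite board = L/(kA) = 0.027/(0.0499×12.7) = 0.0426 K/W
R_copper = L/(kA) = 0.0058/(396×12.7) = 1.153×10^-6 K/W
R_total = 0.04539 K/W
Q = ΔT / R_total = 291 / 0.04539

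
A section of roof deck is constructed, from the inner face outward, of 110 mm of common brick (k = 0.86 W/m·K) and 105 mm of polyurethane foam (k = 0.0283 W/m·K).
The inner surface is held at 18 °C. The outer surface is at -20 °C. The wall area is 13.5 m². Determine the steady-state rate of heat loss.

Q ≈ 134 W

Series thermal resistances:
R_common brick = L/(kA) = 0.11/(0.86×13.5) = 0.009475 K/W
R_polyurethane foam = L/(kA) = 0.105/(0.0283×13.5) = 0.2748 K/W
R_total = 0.2843 K/W
Q = ΔT / R_total = 38 / 0.2843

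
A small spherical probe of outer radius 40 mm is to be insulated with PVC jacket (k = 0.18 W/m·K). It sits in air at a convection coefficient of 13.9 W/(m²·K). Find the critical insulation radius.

r_cr ≈ 25.9 mm

For a sphere r_cr = 2k/h = 2×0.18/13.9
r_cr = 25.9 mm; since the bare radius (40 mm) is above r_cr, any added insulation will reduce heat loss.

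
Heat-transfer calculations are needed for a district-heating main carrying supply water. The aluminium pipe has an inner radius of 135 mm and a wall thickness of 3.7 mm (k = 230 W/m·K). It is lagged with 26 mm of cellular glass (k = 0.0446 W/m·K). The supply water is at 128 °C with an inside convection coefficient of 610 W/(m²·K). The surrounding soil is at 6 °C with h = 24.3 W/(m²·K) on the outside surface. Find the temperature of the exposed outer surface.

Treating each annulus and film as a series resistance:
R_inner film = 1/(h_i·2πr₁L) = 1/(610×2π×0.135×1) = 0.001933 K/W
R_aluminium pipe wall = ln(138.7/135)/(2π×230×1) = 1.871×10^-5 K/W
R_cellular glass = ln(164.7/138.7)/(2π×0.0446×1) = 0.6131 K/W
R_outer film = 1/(h_o·2πr_oL) = 1/(24.3×2π×0.1647×1) = 0.03977 K/W
R_total = 0.6548 K/W
Q = ΔT/R_total = 122/0.6548
Q = 186 W/m
T_interface = T_inner − Q·ΣR(inner→interface) = 128 − 186×0.6151

T ≈ 13.4 °C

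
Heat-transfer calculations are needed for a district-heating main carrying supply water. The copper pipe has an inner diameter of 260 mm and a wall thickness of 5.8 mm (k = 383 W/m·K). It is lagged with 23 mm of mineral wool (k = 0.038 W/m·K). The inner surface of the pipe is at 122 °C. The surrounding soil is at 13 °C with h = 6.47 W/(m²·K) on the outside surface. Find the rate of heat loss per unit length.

q′ ≈ 135 W/m

For a radial system each layer contributes R = ln(r_out/r_in)/(2πkL); films add R = 1/(hA).
R_copper pipe wall = ln(135.8/130)/(2π×383×1) = 1.814×10^-5 K/W
R_mineral wool = ln(158.8/135.8)/(2π×0.038×1) = 0.6553 K/W
R_outer film = 1/(h_o·2πr_oL) = 1/(6.47×2π×0.1588×1) = 0.1549 K/W
R_total = 0.8102 K/W
Q = ΔT/R_total = 109/0.8102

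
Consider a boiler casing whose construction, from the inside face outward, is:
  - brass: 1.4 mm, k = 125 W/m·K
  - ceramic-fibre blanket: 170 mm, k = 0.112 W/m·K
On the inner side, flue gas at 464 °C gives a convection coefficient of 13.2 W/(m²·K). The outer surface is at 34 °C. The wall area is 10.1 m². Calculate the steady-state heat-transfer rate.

Series thermal resistances:
R_inner film = 1/(h_i·A) = 1/(13.2×10.1) = 0.007501 K/W
R_brass = L/(kA) = 0.0014/(125×10.1) = 1.109×10^-6 K/W
R_ceramic-fibre blanket = L/(kA) = 0.17/(0.112×10.1) = 0.1503 K/W
R_total = 0.1578 K/W
Q = ΔT / R_total = 430 / 0.1578

Q ≈ 2730 W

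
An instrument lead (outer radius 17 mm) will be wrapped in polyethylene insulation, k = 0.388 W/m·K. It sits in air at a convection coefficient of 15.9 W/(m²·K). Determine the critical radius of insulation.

For a cylinder r_cr = k/h = 0.388/15.9
r_cr = 24.4 mm; since the bare radius (17 mm) is below r_cr, adding a thin layer of insulation will *increase* heat loss.

r_cr ≈ 24.4 mm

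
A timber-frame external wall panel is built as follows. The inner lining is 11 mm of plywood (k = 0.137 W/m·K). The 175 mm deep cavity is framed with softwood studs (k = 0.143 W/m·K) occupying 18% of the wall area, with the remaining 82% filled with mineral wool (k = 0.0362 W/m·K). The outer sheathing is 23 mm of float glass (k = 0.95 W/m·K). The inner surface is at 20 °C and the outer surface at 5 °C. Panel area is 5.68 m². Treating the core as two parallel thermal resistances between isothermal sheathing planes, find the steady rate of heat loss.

Q ≈ 26.1 W

Sheathing layers in series; stud and cavity paths in parallel between them.
R_inner = 0.011/(0.137×5.68) = 0.01414 K/W
R_stud  = 0.175/(0.143×0.18×5.68) = 1.197 K/W
R_cav   = 0.175/(0.0362×0.82×5.68) = 1.038 K/W
1/R_core = 1/R_stud + 1/R_cav → R_core = 0.5559 K/W
R_outer = 0.023/(0.95×5.68) = 0.004262 K/W
R_total = 0.5743 K/W
Q = ΔT/R_total = 15/0.5743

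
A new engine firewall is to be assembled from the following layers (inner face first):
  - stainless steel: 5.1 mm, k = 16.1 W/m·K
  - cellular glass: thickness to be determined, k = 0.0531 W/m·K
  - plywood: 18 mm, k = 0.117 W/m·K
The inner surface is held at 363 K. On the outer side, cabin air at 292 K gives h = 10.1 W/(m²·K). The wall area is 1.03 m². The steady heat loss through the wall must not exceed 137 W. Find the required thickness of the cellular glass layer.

L ≈ 14.9 mm

Series thermal resistances:
R_stainless steel = L/(kA) = 0.0051/(16.1×1.03) = 3.075×10^-4 K/W
R_plywood = L/(kA) = 0.018/(0.117×1.03) = 0.1494 K/W
R_outer film = 1/(h_o·A) = 1/(10.1×1.03) = 0.09613 K/W
Sum of the known resistances R_other = 0.2458 K/W
Required total resistance R_tot = ΔT/Q_allow = 71/137 = 0.5182 K/W
R_cellular glass = R_tot − R_other = 0.2724 K/W
L = R·k·A = 0.2724×0.0531×1.03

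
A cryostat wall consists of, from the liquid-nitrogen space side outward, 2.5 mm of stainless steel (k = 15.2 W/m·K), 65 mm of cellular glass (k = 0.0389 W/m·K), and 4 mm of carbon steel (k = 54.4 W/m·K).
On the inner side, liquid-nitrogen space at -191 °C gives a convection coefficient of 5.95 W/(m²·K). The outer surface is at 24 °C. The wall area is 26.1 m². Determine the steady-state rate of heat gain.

Q ≈ 3050 W

Thermal resistances in series:
R_inner film = 1/(h_i·A) = 1/(5.95×26.1) = 0.006439 K/W
R_stainless steel = L/(kA) = 0.0025/(15.2×26.1) = 6.302×10^-6 K/W
R_cellular glass = L/(kA) = 0.065/(0.0389×26.1) = 0.06402 K/W
R_carbon steel = L/(kA) = 0.004/(54.4×26.1) = 2.817×10^-6 K/W
R_total = 0.07047 K/W
Q = ΔT / R_total = 215 / 0.07047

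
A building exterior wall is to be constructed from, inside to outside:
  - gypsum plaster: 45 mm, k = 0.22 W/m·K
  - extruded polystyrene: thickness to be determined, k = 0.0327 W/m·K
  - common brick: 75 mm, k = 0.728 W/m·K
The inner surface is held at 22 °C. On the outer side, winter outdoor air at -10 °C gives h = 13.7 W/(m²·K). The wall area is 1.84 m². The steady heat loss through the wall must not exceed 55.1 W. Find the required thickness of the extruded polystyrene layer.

Model the wall as resistances in series:
R_gypsum plaster = L/(kA) = 0.045/(0.22×1.84) = 0.1112 K/W
R_common brick = L/(kA) = 0.075/(0.728×1.84) = 0.05599 K/W
R_outer film = 1/(h_o·A) = 1/(13.7×1.84) = 0.03967 K/W
Sum of the known resistances R_other = 0.2068 K/W
Required total resistance R_tot = ΔT/Q_allow = 32/55.1 = 0.5808 K/W
R_extruded polystyrene = R_tot − R_other = 0.3739 K/W
L = R·k·A = 0.3739×0.0327×1.84

L ≈ 22.5 mm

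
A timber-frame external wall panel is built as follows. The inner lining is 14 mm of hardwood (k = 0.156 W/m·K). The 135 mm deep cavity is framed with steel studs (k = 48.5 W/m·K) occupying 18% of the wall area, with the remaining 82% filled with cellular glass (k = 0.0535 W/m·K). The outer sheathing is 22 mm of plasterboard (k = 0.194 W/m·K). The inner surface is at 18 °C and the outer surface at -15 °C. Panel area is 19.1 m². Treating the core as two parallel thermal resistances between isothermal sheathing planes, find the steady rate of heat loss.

Q ≈ 2880 W

Sheathing layers in series; stud and cavity paths in parallel between them.
R_inner = 0.014/(0.156×19.1) = 0.004699 K/W
R_stud  = 0.135/(48.5×0.18×19.1) = 8.096×10^-4 K/W
R_cav   = 0.135/(0.0535×0.82×19.1) = 0.1611 K/W
1/R_core = 1/R_stud + 1/R_cav → R_core = 8.056×10^-4 K/W
R_outer = 0.022/(0.194×19.1) = 0.005937 K/W
R_total = 0.01144 K/W
Q = ΔT/R_total = 33/0.01144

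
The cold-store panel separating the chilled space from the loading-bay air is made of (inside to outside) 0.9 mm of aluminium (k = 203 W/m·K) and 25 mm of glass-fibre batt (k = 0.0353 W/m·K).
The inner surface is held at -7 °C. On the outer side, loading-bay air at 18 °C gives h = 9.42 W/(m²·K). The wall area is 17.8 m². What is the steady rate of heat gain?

Treating each layer as a thermal resistance in series:
R_aluminium = L/(kA) = 0.0009/(203×17.8) = 2.491×10^-7 K/W
R_glass-fibre batt = L/(kA) = 0.025/(0.0353×17.8) = 0.03979 K/W
R_outer film = 1/(h_o·A) = 1/(9.42×17.8) = 0.005964 K/W
R_total = 0.04575 K/W
Q = ΔT / R_total = 25 / 0.04575

Q ≈ 546 W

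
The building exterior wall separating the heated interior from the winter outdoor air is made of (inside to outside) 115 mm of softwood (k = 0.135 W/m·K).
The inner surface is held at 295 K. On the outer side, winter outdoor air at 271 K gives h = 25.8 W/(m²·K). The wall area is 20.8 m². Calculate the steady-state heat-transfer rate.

Q ≈ 561 W

Thermal resistances in series:
R_softwood = L/(kA) = 0.115/(0.135×20.8) = 0.04095 K/W
R_outer film = 1/(h_o·A) = 1/(25.8×20.8) = 0.001863 K/W
R_total = 0.04282 K/W
Q = ΔT / R_total = 24 / 0.04282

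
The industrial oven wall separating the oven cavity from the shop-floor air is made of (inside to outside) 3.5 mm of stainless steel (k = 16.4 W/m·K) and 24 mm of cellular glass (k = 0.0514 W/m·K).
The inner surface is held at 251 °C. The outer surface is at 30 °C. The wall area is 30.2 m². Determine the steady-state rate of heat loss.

Q ≈ 14300 W

Series thermal resistances:
R_stainless steel = L/(kA) = 0.0035/(16.4×30.2) = 7.067×10^-6 K/W
R_cellular glass = L/(kA) = 0.024/(0.0514×30.2) = 0.01546 K/W
R_total = 0.01547 K/W
Q = ΔT / R_total = 221 / 0.01547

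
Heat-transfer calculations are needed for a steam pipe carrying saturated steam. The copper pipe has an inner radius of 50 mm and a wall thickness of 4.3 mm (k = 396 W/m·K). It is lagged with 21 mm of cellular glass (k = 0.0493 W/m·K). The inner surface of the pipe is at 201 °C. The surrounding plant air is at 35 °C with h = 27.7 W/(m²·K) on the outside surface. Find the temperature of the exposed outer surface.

Cylindrical conduction, so R = ln(r₂/r₁)/(2πkL) per layer, in series:
R_copper pipe wall = ln(54.3/50)/(2π×396×1) = 3.316×10^-5 K/W
R_cellular glass = ln(75.3/54.3)/(2π×0.0493×1) = 1.056 K/W
R_outer film = 1/(h_o·2πr_oL) = 1/(27.7×2π×0.0753×1) = 0.0763 K/W
R_total = 1.132 K/W
Q = ΔT/R_total = 166/1.132
Q = 147 W/m
T_interface = T_inner − Q·ΣR(inner→interface) = 201 − 147×1.056

T ≈ 46.2 °C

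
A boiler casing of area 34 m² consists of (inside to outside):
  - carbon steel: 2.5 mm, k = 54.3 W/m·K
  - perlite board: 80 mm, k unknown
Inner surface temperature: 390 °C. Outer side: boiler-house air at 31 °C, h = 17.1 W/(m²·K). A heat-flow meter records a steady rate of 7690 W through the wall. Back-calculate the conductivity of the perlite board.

Thermal resistances in series:
R_carbon steel = L/(kA) = 0.0025/(54.3×34) = 1.354×10^-6 K/W
R_outer film = 1/(h_o·A) = 1/(17.1×34) = 0.00172 K/W
Sum of known resistances R_other = 0.001721 K/W
Total R = ΔT/Q = 359/7690 = 0.04668 K/W
R_perlite board = R_total − R_other = 0.04496 K/W
k = L/(R·A) = 0.08/(0.04496×34)

k ≈ 0.0523 W/(m·K)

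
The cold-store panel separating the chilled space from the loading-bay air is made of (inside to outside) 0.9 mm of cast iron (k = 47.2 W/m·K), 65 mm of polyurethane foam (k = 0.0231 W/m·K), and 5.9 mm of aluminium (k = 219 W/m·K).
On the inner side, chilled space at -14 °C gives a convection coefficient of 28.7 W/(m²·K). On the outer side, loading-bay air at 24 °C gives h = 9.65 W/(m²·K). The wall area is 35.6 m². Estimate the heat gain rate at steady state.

Series thermal resistances:
R_inner film = 1/(h_i·A) = 1/(28.7×35.6) = 9.787×10^-4 K/W
R_cast iron = L/(kA) = 0.0009/(47.2×35.6) = 5.356×10^-7 K/W
R_polyurethane foam = L/(kA) = 0.065/(0.0231×35.6) = 0.07904 K/W
R_aluminium = L/(kA) = 0.0059/(219×35.6) = 7.568×10^-7 K/W
R_outer film = 1/(h_o·A) = 1/(9.65×35.6) = 0.002911 K/W
R_total = 0.08293 K/W
Q = ΔT / R_total = 38 / 0.08293

Q ≈ 458 W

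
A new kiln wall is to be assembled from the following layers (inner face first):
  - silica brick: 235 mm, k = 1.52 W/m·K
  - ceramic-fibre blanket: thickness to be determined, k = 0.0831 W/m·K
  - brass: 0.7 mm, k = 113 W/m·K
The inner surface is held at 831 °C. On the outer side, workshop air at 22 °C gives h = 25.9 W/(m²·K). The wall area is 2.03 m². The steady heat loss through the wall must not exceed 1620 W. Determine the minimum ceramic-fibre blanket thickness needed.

Using the resistance-network approach (series):
R_silica brick = L/(kA) = 0.235/(1.52×2.03) = 0.07616 K/W
R_brass = L/(kA) = 0.0007/(113×2.03) = 3.052×10^-6 K/W
R_outer film = 1/(h_o·A) = 1/(25.9×2.03) = 0.01902 K/W
Sum of the known resistances R_other = 0.09518 K/W
Required total resistance R_tot = ΔT/Q_allow = 809/1620 = 0.4994 K/W
R_ceramic-fibre blanket = R_tot − R_other = 0.4042 K/W
L = R·k·A = 0.4042×0.0831×2.03

L ≈ 68.2 mm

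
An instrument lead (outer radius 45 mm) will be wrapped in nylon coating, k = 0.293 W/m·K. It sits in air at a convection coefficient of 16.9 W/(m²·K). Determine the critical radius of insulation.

For a cylinder r_cr = k/h = 0.293/16.9
r_cr = 17.3 mm; since the bare radius (45 mm) is above r_cr, any added insulation will reduce heat loss.

r_cr ≈ 17.3 mm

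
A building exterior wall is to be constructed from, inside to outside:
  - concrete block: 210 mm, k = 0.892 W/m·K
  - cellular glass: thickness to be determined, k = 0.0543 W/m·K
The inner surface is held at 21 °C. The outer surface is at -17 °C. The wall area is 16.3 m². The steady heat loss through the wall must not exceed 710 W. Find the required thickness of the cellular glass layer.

L ≈ 34.6 mm

Series thermal resistances:
R_concrete block = L/(kA) = 0.21/(0.892×16.3) = 0.01444 K/W
Sum of the known resistances R_other = 0.01444 K/W
Required total resistance R_tot = ΔT/Q_allow = 38/710 = 0.05352 K/W
R_cellular glass = R_tot − R_other = 0.03908 K/W
L = R·k·A = 0.03908×0.0543×16.3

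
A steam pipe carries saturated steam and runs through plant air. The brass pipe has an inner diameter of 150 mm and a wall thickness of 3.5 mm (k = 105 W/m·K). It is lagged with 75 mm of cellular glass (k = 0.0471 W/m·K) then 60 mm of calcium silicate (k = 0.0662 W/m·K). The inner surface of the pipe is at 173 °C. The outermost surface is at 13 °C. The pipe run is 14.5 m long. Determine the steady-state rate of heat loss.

Q ≈ 758 W

For a radial system each layer contributes R = ln(r_out/r_in)/(2πkL); films add R = 1/(hA).
R_brass pipe wall = ln(78.5/75)/(2π×105×14.5) = 4.768×10^-6 K/W
R_cellular glass = ln(153.5/78.5)/(2π×0.0471×14.5) = 0.1563 K/W
R_calcium silicate = ln(213.5/153.5)/(2π×0.0662×14.5) = 0.0547 K/W
R_total = 0.211 K/W
Q = ΔT/R_total = 160/0.211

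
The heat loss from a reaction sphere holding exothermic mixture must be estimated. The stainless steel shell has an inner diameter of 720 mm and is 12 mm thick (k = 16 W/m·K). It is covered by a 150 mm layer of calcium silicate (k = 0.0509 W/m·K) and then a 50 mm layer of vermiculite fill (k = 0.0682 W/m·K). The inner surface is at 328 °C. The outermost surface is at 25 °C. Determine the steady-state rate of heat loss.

Q ≈ 216 W

For a spherical shell R = (1/r₁ − 1/r₂)/(4πk); film R = 1/(h·4πr²). In series:
R_stainless steel shell = (1/0.36 − 1/0.372)/(4π×16) = 4.457×10^-4 K/W
R_calcium silicate = (1/0.372 − 1/0.522)/(4π×0.0509) = 1.208 K/W
R_vermiculite fill = (1/0.522 − 1/0.572)/(4π×0.0682) = 0.1954 K/W
R_total = 1.404 K/W
Q = ΔT/R_total = 303/1.404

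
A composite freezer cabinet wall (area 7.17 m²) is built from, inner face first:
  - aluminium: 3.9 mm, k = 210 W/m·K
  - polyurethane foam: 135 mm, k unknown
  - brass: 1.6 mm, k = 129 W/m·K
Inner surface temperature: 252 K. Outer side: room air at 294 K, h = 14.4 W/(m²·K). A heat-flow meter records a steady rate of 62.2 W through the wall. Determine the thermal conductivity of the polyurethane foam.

k ≈ 0.0283 W/(m·K)

Series thermal resistances:
R_aluminium = L/(kA) = 0.0039/(210×7.17) = 2.59×10^-6 K/W
R_brass = L/(kA) = 0.0016/(129×7.17) = 1.73×10^-6 K/W
R_outer film = 1/(h_o·A) = 1/(14.4×7.17) = 0.009685 K/W
Sum of known resistances R_other = 0.00969 K/W
Total R = ΔT/Q = 42/62.2 = 0.6752 K/W
R_polyurethane foam = R_total − R_other = 0.6656 K/W
k = L/(R·A) = 0.135/(0.6656×7.17)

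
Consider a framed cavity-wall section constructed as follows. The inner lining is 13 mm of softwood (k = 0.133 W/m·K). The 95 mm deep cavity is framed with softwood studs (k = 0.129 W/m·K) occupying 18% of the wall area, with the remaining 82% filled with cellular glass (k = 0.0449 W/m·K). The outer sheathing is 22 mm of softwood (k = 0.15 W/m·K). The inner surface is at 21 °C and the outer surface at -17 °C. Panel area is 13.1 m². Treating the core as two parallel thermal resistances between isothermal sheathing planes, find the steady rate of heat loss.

Q ≈ 273 W

Sheathing layers in series; stud and cavity paths in parallel between them.
R_inner = 0.013/(0.133×13.1) = 0.007461 K/W
R_stud  = 0.095/(0.129×0.18×13.1) = 0.3123 K/W
R_cav   = 0.095/(0.0449×0.82×13.1) = 0.197 K/W
1/R_core = 1/R_stud + 1/R_cav → R_core = 0.1208 K/W
R_outer = 0.022/(0.15×13.1) = 0.0112 K/W
R_total = 0.1394 K/W
Q = ΔT/R_total = 38/0.1394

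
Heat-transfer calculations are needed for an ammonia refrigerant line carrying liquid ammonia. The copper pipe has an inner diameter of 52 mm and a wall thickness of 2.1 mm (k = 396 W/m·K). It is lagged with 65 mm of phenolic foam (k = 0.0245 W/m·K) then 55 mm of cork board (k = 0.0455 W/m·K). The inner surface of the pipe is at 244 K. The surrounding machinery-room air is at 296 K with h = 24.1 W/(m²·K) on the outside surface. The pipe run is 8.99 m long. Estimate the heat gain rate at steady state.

Treating each annulus and film as a series resistance:
R_copper pipe wall = ln(28.1/26)/(2π×396×8.99) = 3.472×10^-6 K/W
R_phenolic foam = ln(93.1/28.1)/(2π×0.0245×8.99) = 0.8656 K/W
R_cork board = ln(148.1/93.1)/(2π×0.0455×8.99) = 0.1806 K/W
R_outer film = 1/(h_o·2πr_oL) = 1/(24.1×2π×0.1481×8.99) = 0.00496 K/W
R_total = 1.051 K/W
Q = ΔT/R_total = 52/1.051

Q ≈ 49.5 W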